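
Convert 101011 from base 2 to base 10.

Sum of powers of 2 for each 1-bit:
2^0 + 2^1 + 2^3 + 2^5
= 1 + 2 + 8 + 32
= 43



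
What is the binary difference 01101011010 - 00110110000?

Method 1 - Direct subtraction (column by column from the right: bit − bit − borrow-in; if negative, add 2 and borrow 1 from the next column):
borrow: 01101000000
        01101011010
-       00110110000
-------------------
        00110101010

Method 2 - Add two's complement:
Two's complement of 00110110000: invert → 11001001111, add 1 → 11001010000
  01101011010
+ 11001010000
-------------
 100110101010  (end carry out of the top bit = 1)
Discarding the end carry: 00110101010
Decimal check:
  01101011010 = 512 + 256 + 64 + 16 + 8 + 2 = 858
  00110110000 = 256 + 128 + 32 + 16 = 432
  858 - 432 = 426, and 00110101010 = 256 + 128 + 32 + 8 + 2 = 426 ✓



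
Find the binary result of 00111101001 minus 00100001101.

Method 1 - Direct subtraction (column by column from the right: bit − bit − borrow-in; if negative, add 2 and borrow 1 from the next column):
borrow: 00000111000
        00111101001
-       00100001101
-------------------
        00011011100

Method 2 - Add two's complement:
Two's complement of 00100001101: invert → 11011110010, add 1 → 11011110011
  00111101001
+ 11011110011
-------------
 100011011100  (end carry out of the top bit = 1)
Discarding the end carry: 00011011100
Decimal check:
  00111101001 = 256 + 128 + 64 + 32 + 8 + 1 = 489
  00100001101 = 256 + 8 + 4 + 1 = 269
  489 - 269 = 220, and 00011011100 = 128 + 64 + 16 + 8 + 4 = 220 ✓



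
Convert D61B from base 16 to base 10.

Expand by place value (powers of 16):
Digit values: D = 13, B = 11
D61B = 13 × 16^3 + 6 × 16^2 + 1 × 16^1 + 11 × 16^0
= 13 × 4096 + 6 × 256 + 1 × 16 + 11 × 1
= 53248 + 1536 + 16 + 11
= 54811



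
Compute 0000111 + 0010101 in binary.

Add column by column from the right: bit + bit + carry-in; write the sum mod 2, carry 1 when the sum is 2 or 3.
carry:  0001110
        0000111
+       0010101
---------------
       00011100
(the carry out of the leftmost column, 0, becomes the leading bit)
Decimal check:
  0000111 = 4 + 2 + 1 = 7
  0010101 = 16 + 4 + 1 = 21
  7 + 21 = 28, and 00011100 = 16 + 8 + 4 = 28 ✓



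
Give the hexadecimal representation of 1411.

Using repeated division by 16 (digits 10–15 are A–F):
1411 ÷ 16 = 88 remainder 3
88 ÷ 16 = 5 remainder 8
5 ÷ 16 = 0 remainder 5
Reading remainders bottom to top: 583



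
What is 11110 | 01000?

OR: 1 when either bit is 1
  11110
| 01000
-------
  11110
Decimal: 30 | 8 = 30



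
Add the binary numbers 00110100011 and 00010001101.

Add column by column from the right: bit + bit + carry-in; write the sum mod 2, carry 1 when the sum is 2 or 3.
carry:  01100011110
        00110100011
+       00010001101
-------------------
       001000110000
(the carry out of the leftmost column, 0, becomes the leading bit)
Decimal check:
  00110100011 = 256 + 128 + 32 + 2 + 1 = 419
  00010001101 = 128 + 8 + 4 + 1 = 141
  419 + 141 = 560, and 001000110000 = 512 + 32 + 16 = 560 ✓



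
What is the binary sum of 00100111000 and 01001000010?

Add column by column from the right: bit + bit + carry-in; write the sum mod 2, carry 1 when the sum is 2 or 3.
carry:  00000000000
        00100111000
+       01001000010
-------------------
       001101111010
(the carry out of the leftmost column, 0, becomes the leading bit)
Decimal check:
  00100111000 = 256 + 32 + 16 + 8 = 312
  01001000010 = 512 + 64 + 2 = 578
  312 + 578 = 890, and 001101111010 = 512 + 256 + 64 + 32 + 16 + 8 + 2 = 890 ✓



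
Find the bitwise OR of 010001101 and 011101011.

OR: 1 when either bit is 1
  010001101
| 011101011
-----------
  011101111
Decimal: 141 | 235 = 239



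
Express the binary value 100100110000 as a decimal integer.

Sum of powers of 2 for each 1-bit:
2^4 + 2^5 + 2^8 + 2^11
= 16 + 32 + 256 + 2048
= 2352



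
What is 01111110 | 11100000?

OR: 1 when either bit is 1
  01111110
| 11100000
----------
  11111110
Decimal: 126 | 224 = 254



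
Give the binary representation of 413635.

Using repeated division by 2:
413635 ÷ 2 = 206817 remainder 1
206817 ÷ 2 = 103408 remainder 1
103408 ÷ 2 = 51704 remainder 0
51704 ÷ 2 = 25852 remainder 0
25852 ÷ 2 = 12926 remainder 0
12926 ÷ 2 = 6463 remainder 0
6463 ÷ 2 = 3231 remainder 1
3231 ÷ 2 = 1615 remainder 1
1615 ÷ 2 = 807 remainder 1
807 ÷ 2 = 403 remainder 1
403 ÷ 2 = 201 remainder 1
201 ÷ 2 = 100 remainder 1
100 ÷ 2 = 50 remainder 0
50 ÷ 2 = 25 remainder 0
25 ÷ 2 = 12 remainder 1
12 ÷ 2 = 6 remainder 0
6 ÷ 2 = 3 remainder 0
3 ÷ 2 = 1 remainder 1
1 ÷ 2 = 0 remainder 1
Reading remainders bottom to top: 1100100111111000011



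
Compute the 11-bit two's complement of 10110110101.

Original (sign bit 1, negative): 10110110101
Step 1 - Invert all bits: 01001001010
Step 2 - Add 1: 01001001011
Verification: 10110110101 + 01001001011 = 100000000000; discarding the end carry (carry out of the top bit) leaves the 11-bit value 00000000000, as required for x + (-x)



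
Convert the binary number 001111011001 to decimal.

Sum of powers of 2 for each 1-bit:
2^0 + 2^3 + 2^4 + 2^6 + 2^7 + 2^8 + 2^9
= 1 + 8 + 16 + 64 + 128 + 256 + 512
= 985



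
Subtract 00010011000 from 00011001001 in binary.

Method 1 - Direct subtraction (column by column from the right: bit − bit − borrow-in; if negative, add 2 and borrow 1 from the next column):
borrow: 00001100000
        00011001001
-       00010011000
-------------------
        00000110001

Method 2 - Add two's complement:
Two's complement of 00010011000: invert → 11101100111, add 1 → 11101101000
  00011001001
+ 11101101000
-------------
 100000110001  (end carry out of the top bit = 1)
Discarding the end carry: 00000110001
Decimal check:
  00011001001 = 128 + 64 + 8 + 1 = 201
  00010011000 = 128 + 16 + 8 = 152
  201 - 152 = 49, and 00000110001 = 32 + 16 + 1 = 49 ✓



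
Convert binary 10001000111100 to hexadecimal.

Group into 4-bit nibbles from right:
  0010 = 2
  0010 = 2
  0011 = 3
  1100 = C
Result: 223C



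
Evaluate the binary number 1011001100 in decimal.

Sum of powers of 2 for each 1-bit:
2^2 + 2^3 + 2^6 + 2^7 + 2^9
= 4 + 8 + 64 + 128 + 512
= 716



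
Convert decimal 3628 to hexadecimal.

Using repeated division by 16 (digits 10–15 are A–F):
3628 ÷ 16 = 226 remainder 12 (C)
226 ÷ 16 = 14 remainder 2
14 ÷ 16 = 0 remainder 14 (E)
Reading remainders bottom to top: E2C



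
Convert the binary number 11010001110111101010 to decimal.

Sum of powers of 2 for each 1-bit:
2^1 + 2^3 + 2^5 + 2^6 + 2^7 + 2^8 + 2^10 + 2^11 + 2^12 + 2^16 + 2^18 + 2^19
= 2 + 8 + 32 + 64 + 128 + 256 + 1024 + 2048 + 4096 + 65536 + 262144 + 524288
= 859626



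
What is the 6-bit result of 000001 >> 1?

Original: 000001 (decimal 1)
Shift right by 1 position
Drop the 1 low bit; fill with zero on the left
Result: 000000 (decimal 0)
Equivalent: 1 >> 1 = 1 ÷ 2^1 = 0



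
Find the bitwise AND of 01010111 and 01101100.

AND: 1 only when both bits are 1
  01010111
& 01101100
----------
  01000100
Decimal: 87 & 108 = 68



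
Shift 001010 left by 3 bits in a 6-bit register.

Original: 001010 (decimal 10)
Shift left by 3 positions
Append 3 zeros on the right and drop the 3 high bits that overflow the 6-bit width
Result: 010000 (decimal 16)
Equivalent: 10 << 3 = 10 × 2^3 = 80, truncated to 6 bits = 16



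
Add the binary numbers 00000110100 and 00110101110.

Add column by column from the right: bit + bit + carry-in; write the sum mod 2, carry 1 when the sum is 2 or 3.
carry:  00001111000
        00000110100
+       00110101110
-------------------
       000111100010
(the carry out of the leftmost column, 0, becomes the leading bit)
Decimal check:
  00000110100 = 32 + 16 + 4 = 52
  00110101110 = 256 + 128 + 32 + 8 + 4 + 2 = 430
  52 + 430 = 482, and 000111100010 = 256 + 128 + 64 + 32 + 2 = 482 ✓



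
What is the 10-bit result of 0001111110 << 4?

Original: 0001111110 (decimal 126)
Shift left by 4 positions
Append 4 zeros on the right and drop the 4 high bits that overflow the 10-bit width
Result: 1111100000 (decimal 992)
Equivalent: 126 << 4 = 126 × 2^4 = 2016, truncated to 10 bits = 992



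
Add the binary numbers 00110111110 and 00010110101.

Add column by column from the right: bit + bit + carry-in; write the sum mod 2, carry 1 when the sum is 2 or 3.
carry:  01101111000
        00110111110
+       00010110101
-------------------
       001001110011
(the carry out of the leftmost column, 0, becomes the leading bit)
Decimal check:
  00110111110 = 256 + 128 + 32 + 16 + 8 + 4 + 2 = 446
  00010110101 = 128 + 32 + 16 + 4 + 1 = 181
  446 + 181 = 627, and 001001110011 = 512 + 64 + 32 + 16 + 2 + 1 = 627 ✓



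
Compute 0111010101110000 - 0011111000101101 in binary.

Method 1 - Direct subtraction (column by column from the right: bit − bit − borrow-in; if negative, add 2 and borrow 1 from the next column):
borrow: 0111110000011110
        0111010101110000
-       0011111000101101
------------------------
        0011011101000011

Method 2 - Add two's complement:
Two's complement of 0011111000101101: invert → 1100000111010010, add 1 → 1100000111010011
  0111010101110000
+ 1100000111010011
------------------
 10011011101000011  (end carry out of the top bit = 1)
Discarding the end carry: 0011011101000011
Decimal check:
  0111010101110000 = 16384 + 8192 + 4096 + 1024 + 256 + 64 + 32 + 16 = 30064
  0011111000101101 = 8192 + 4096 + 2048 + 1024 + 512 + 32 + 8 + 4 + 1 = 15917
  30064 - 15917 = 14147, and 0011011101000011 = 8192 + 4096 + 1024 + 512 + 256 + 64 + 2 + 1 = 14147 ✓



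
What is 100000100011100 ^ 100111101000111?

XOR: 1 when bits differ
  100000100011100
^ 100111101000111
-----------------
  000111001011011
Decimal: 16668 ^ 20295 = 3675



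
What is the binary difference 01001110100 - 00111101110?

Method 1 - Direct subtraction (column by column from the right: bit − bit − borrow-in; if negative, add 2 and borrow 1 from the next column):
borrow: 01100011100
        01001110100
-       00111101110
-------------------
        00010000110

Method 2 - Add two's complement:
Two's complement of 00111101110: invert → 11000010001, add 1 → 11000010010
  01001110100
+ 11000010010
-------------
 100010000110  (end carry out of the top bit = 1)
Discarding the end carry: 00010000110
Decimal check:
  01001110100 = 512 + 64 + 32 + 16 + 4 = 628
  00111101110 = 256 + 128 + 64 + 32 + 8 + 4 + 2 = 494
  628 - 494 = 134, and 00010000110 = 128 + 4 + 2 = 134 ✓



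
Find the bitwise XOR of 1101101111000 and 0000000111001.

XOR: 1 when bits differ
  1101101111000
^ 0000000111001
---------------
  1101101000001
Decimal: 7032 ^ 57 = 6977



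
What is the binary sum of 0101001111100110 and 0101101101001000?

Add column by column from the right: bit + bit + carry-in; write the sum mod 2, carry 1 when the sum is 2 or 3.
carry:  1010011110000000
        0101001111100110
+       0101101101001000
------------------------
       01010111100101110
(the carry out of the leftmost column, 0, becomes the leading bit)
Decimal check:
  0101001111100110 = 16384 + 4096 + 512 + 256 + 128 + 64 + 32 + 4 + 2 = 21478
  0101101101001000 = 16384 + 4096 + 2048 + 512 + 256 + 64 + 8 = 23368
  21478 + 23368 = 44846, and 01010111100101110 = 32768 + 8192 + 2048 + 1024 + 512 + 256 + 32 + 8 + 4 + 2 = 44846 ✓



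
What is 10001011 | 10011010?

OR: 1 when either bit is 1
  10001011
| 10011010
----------
  10011011
Decimal: 139 | 154 = 155



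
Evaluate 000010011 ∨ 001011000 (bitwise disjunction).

OR: 1 when either bit is 1
  000010011
| 001011000
-----------
  001011011
Decimal: 19 | 88 = 91



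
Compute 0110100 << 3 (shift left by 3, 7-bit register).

Original: 0110100 (decimal 52)
Shift left by 3 positions
Append 3 zeros on the right and drop the 3 high bits that overflow the 7-bit width
Result: 0100000 (decimal 32)
Equivalent: 52 << 3 = 52 × 2^3 = 416, truncated to 7 bits = 32



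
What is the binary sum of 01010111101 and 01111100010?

Add column by column from the right: bit + bit + carry-in; write the sum mod 2, carry 1 when the sum is 2 or 3.
carry:  11111000000
        01010111101
+       01111100010
-------------------
       011010011111
(the carry out of the leftmost column, 0, becomes the leading bit)
Decimal check:
  01010111101 = 512 + 128 + 32 + 16 + 8 + 4 + 1 = 701
  01111100010 = 512 + 256 + 128 + 64 + 32 + 2 = 994
  701 + 994 = 1695, and 011010011111 = 1024 + 512 + 128 + 16 + 8 + 4 + 2 + 1 = 1695 ✓



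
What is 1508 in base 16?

Using repeated division by 16 (digits 10–15 are A–F):
1508 ÷ 16 = 94 remainder 4
94 ÷ 16 = 5 remainder 14 (E)
5 ÷ 16 = 0 remainder 5
Reading remainders bottom to top: 5E4



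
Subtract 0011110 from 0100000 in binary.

Method 1 - Direct subtraction (column by column from the right: bit − bit − borrow-in; if negative, add 2 and borrow 1 from the next column):
borrow: 0111100
        0100000
-       0011110
---------------
        0000010

Method 2 - Add two's complement:
Two's complement of 0011110: invert → 1100001, add 1 → 1100010
  0100000
+ 1100010
---------
 10000010  (end carry out of the top bit = 1)
Discarding the end carry: 0000010
Decimal check:
  0100000 = 32
  0011110 = 16 + 8 + 4 + 2 = 30
  32 - 30 = 2, and 0000010 = 2 ✓



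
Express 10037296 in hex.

Using repeated division by 16 (digits 10–15 are A–F):
10037296 ÷ 16 = 627331 remainder 0
627331 ÷ 16 = 39208 remainder 3
39208 ÷ 16 = 2450 remainder 8
2450 ÷ 16 = 153 remainder 2
153 ÷ 16 = 9 remainder 9
9 ÷ 16 = 0 remainder 9
Reading remainders bottom to top: 992830



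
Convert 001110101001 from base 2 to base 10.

Sum of powers of 2 for each 1-bit:
2^0 + 2^3 + 2^5 + 2^7 + 2^8 + 2^9
= 1 + 8 + 32 + 128 + 256 + 512
= 937



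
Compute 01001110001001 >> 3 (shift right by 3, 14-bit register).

Original: 01001110001001 (decimal 5001)
Shift right by 3 positions
Drop the 3 low bits; fill with zeros on the left
Result: 00001001110001 (decimal 625)
Equivalent: 5001 >> 3 = 5001 ÷ 2^3 = 625



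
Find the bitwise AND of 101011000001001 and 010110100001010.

AND: 1 only when both bits are 1
  101011000001001
& 010110100001010
-----------------
  000010000001000
Decimal: 22025 & 11530 = 1032



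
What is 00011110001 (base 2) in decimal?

Sum of powers of 2 for each 1-bit:
2^0 + 2^4 + 2^5 + 2^6 + 2^7
= 1 + 16 + 32 + 64 + 128
= 241



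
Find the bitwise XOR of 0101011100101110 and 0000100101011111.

XOR: 1 when bits differ
  0101011100101110
^ 0000100101011111
------------------
  0101111001110001
Decimal: 22318 ^ 2399 = 24177



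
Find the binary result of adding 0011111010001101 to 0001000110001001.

Add column by column from the right: bit + bit + carry-in; write the sum mod 2, carry 1 when the sum is 2 or 3.
carry:  0111111100010010
        0011111010001101
+       0001000110001001
------------------------
       00101000000010110
(the carry out of the leftmost column, 0, becomes the leading bit)
Decimal check:
  0011111010001101 = 8192 + 4096 + 2048 + 1024 + 512 + 128 + 8 + 4 + 1 = 16013
  0001000110001001 = 4096 + 256 + 128 + 8 + 1 = 4489
  16013 + 4489 = 20502, and 00101000000010110 = 16384 + 4096 + 16 + 4 + 2 = 20502 ✓



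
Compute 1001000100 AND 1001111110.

AND: 1 only when both bits are 1
  1001000100
& 1001111110
------------
  1001000100
Decimal: 580 & 638 = 580



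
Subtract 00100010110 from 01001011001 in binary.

Method 1 - Direct subtraction (column by column from the right: bit − bit − borrow-in; if negative, add 2 and borrow 1 from the next column):
borrow: 01000001100
        01001011001
-       00100010110
-------------------
        00101000011

Method 2 - Add two's complement:
Two's complement of 00100010110: invert → 11011101001, add 1 → 11011101010
  01001011001
+ 11011101010
-------------
 100101000011  (end carry out of the top bit = 1)
Discarding the end carry: 00101000011
Decimal check:
  01001011001 = 512 + 64 + 16 + 8 + 1 = 601
  00100010110 = 256 + 16 + 4 + 2 = 278
  601 - 278 = 323, and 00101000011 = 256 + 64 + 2 + 1 = 323 ✓



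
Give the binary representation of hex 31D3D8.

Convert each hex digit to 4 bits:
  3 = 0011
  1 = 0001
  D = 1101
  3 = 0011
  D = 1101
  8 = 1000
Concatenate: 001100011101001111011000



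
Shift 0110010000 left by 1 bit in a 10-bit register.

Original: 0110010000 (decimal 400)
Shift left by 1 position
Append 1 zero on the right
Result: 1100100000 (decimal 800)
Equivalent: 400 << 1 = 400 × 2^1 = 800



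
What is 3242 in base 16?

Using repeated division by 16 (digits 10–15 are A–F):
3242 ÷ 16 = 202 remainder 10 (A)
202 ÷ 16 = 12 remainder 10 (A)
12 ÷ 16 = 0 remainder 12 (C)
Reading remainders bottom to top: CAA



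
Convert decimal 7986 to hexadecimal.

Using repeated division by 16 (digits 10–15 are A–F):
7986 ÷ 16 = 499 remainder 2
499 ÷ 16 = 31 remainder 3
31 ÷ 16 = 1 remainder 15 (F)
1 ÷ 16 = 0 remainder 1
Reading remainders bottom to top: 1F32



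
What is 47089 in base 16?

Using repeated division by 16 (digits 10–15 are A–F):
47089 ÷ 16 = 2943 remainder 1
2943 ÷ 16 = 183 remainder 15 (F)
183 ÷ 16 = 11 remainder 7
11 ÷ 16 = 0 remainder 11 (B)
Reading remainders bottom to top: B7F1



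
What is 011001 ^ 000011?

XOR: 1 when bits differ
  011001
^ 000011
--------
  011010
Decimal: 25 ^ 3 = 26



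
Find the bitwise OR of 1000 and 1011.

OR: 1 when either bit is 1
  1000
| 1011
------
  1011
Decimal: 8 | 11 = 11



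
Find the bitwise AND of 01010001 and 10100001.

AND: 1 only when both bits are 1
  01010001
& 10100001
----------
  00000001
Decimal: 81 & 161 = 1



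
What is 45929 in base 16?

Using repeated division by 16 (digits 10–15 are A–F):
45929 ÷ 16 = 2870 remainder 9
2870 ÷ 16 = 179 remainder 6
179 ÷ 16 = 11 remainder 3
11 ÷ 16 = 0 remainder 11 (B)
Reading remainders bottom to top: B369



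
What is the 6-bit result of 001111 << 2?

Original: 001111 (decimal 15)
Shift left by 2 positions
Append 2 zeros on the right
Result: 111100 (decimal 60)
Equivalent: 15 << 2 = 15 × 2^2 = 60



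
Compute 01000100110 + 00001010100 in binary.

Add column by column from the right: bit + bit + carry-in; write the sum mod 2, carry 1 when the sum is 2 or 3.
carry:  00000001000
        01000100110
+       00001010100
-------------------
       001001111010
(the carry out of the leftmost column, 0, becomes the leading bit)
Decimal check:
  01000100110 = 512 + 32 + 4 + 2 = 550
  00001010100 = 64 + 16 + 4 = 84
  550 + 84 = 634, and 001001111010 = 512 + 64 + 32 + 16 + 8 + 2 = 634 ✓



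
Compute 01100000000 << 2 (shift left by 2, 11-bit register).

Original: 01100000000 (decimal 768)
Shift left by 2 positions
Append 2 zeros on the right and drop the 2 high bits that overflow the 11-bit width
Result: 10000000000 (decimal 1024)
Equivalent: 768 << 2 = 768 × 2^2 = 3072, truncated to 11 bits = 1024



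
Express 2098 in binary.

Using repeated division by 2:
2098 ÷ 2 = 1049 remainder 0
1049 ÷ 2 = 524 remainder 1
524 ÷ 2 = 262 remainder 0
262 ÷ 2 = 131 remainder 0
131 ÷ 2 = 65 remainder 1
65 ÷ 2 = 32 remainder 1
32 ÷ 2 = 16 remainder 0
16 ÷ 2 = 8 remainder 0
8 ÷ 2 = 4 remainder 0
4 ÷ 2 = 2 remainder 0
2 ÷ 2 = 1 remainder 0
1 ÷ 2 = 0 remainder 1
Reading remainders bottom to top: 100000110010



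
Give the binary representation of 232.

Using repeated division by 2:
232 ÷ 2 = 116 remainder 0
116 ÷ 2 = 58 remainder 0
58 ÷ 2 = 29 remainder 0
29 ÷ 2 = 14 remainder 1
14 ÷ 2 = 7 remainder 0
7 ÷ 2 = 3 remainder 1
3 ÷ 2 = 1 remainder 1
1 ÷ 2 = 0 remainder 1
Reading remainders bottom to top: 11101000



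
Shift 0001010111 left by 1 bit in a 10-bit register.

Original: 0001010111 (decimal 87)
Shift left by 1 position
Append 1 zero on the right
Result: 0010101110 (decimal 174)
Equivalent: 87 << 1 = 87 × 2^1 = 174



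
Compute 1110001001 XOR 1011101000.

XOR: 1 when bits differ
  1110001001
^ 1011101000
------------
  0101100001
Decimal: 905 ^ 744 = 353



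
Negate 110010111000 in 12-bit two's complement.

Original (sign bit 1, negative): 110010111000
Step 1 - Invert all bits: 001101000111
Step 2 - Add 1: 001101001000
Verification: 110010111000 + 001101001000 = 1000000000000; discarding the end carry (carry out of the top bit) leaves the 12-bit value 000000000000, as required for x + (-x)



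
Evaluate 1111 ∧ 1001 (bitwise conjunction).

AND: 1 only when both bits are 1
  1111
& 1001
------
  1001
Decimal: 15 & 9 = 9



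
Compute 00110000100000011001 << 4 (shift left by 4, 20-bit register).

Original: 00110000100000011001 (decimal 198681)
Shift left by 4 positions
Append 4 zeros on the right and drop the 4 high bits that overflow the 20-bit width
Result: 00001000000110010000 (decimal 33168)
Equivalent: 198681 << 4 = 198681 × 2^4 = 3178896, truncated to 20 bits = 33168



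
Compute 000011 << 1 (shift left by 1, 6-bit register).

Original: 000011 (decimal 3)
Shift left by 1 position
Append 1 zero on the right
Result: 000110 (decimal 6)
Equivalent: 3 << 1 = 3 × 2^1 = 6



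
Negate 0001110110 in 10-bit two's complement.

Original: 0001110110
Step 1 - Invert all bits: 1110001001
Step 2 - Add 1: 1110001010
Verification: 0001110110 + 1110001010 = 10000000000; discarding the end carry (carry out of the top bit) leaves the 10-bit value 0000000000, as required for x + (-x)



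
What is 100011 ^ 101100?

XOR: 1 when bits differ
  100011
^ 101100
--------
  001111
Decimal: 35 ^ 44 = 15



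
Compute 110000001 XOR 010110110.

XOR: 1 when bits differ
  110000001
^ 010110110
-----------
  100110111
Decimal: 385 ^ 182 = 311



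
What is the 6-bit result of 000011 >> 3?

Original: 000011 (decimal 3)
Shift right by 3 positions
Drop the 3 low bits; fill with zeros on the left
Result: 000000 (decimal 0)
Equivalent: 3 >> 3 = 3 ÷ 2^3 = 0



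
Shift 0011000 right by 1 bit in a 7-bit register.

Original: 0011000 (decimal 24)
Shift right by 1 position
Drop the 1 low bit; fill with zero on the left
Result: 0001100 (decimal 12)
Equivalent: 24 >> 1 = 24 ÷ 2^1 = 12



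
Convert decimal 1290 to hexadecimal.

Using repeated division by 16 (digits 10–15 are A–F):
1290 ÷ 16 = 80 remainder 10 (A)
80 ÷ 16 = 5 remainder 0
5 ÷ 16 = 0 remainder 5
Reading remainders bottom to top: 50A



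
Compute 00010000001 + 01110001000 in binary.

Add column by column from the right: bit + bit + carry-in; write the sum mod 2, carry 1 when the sum is 2 or 3.
carry:  11100000000
        00010000001
+       01110001000
-------------------
       010000001001
(the carry out of the leftmost column, 0, becomes the leading bit)
Decimal check:
  00010000001 = 128 + 1 = 129
  01110001000 = 512 + 256 + 128 + 8 = 904
  129 + 904 = 1033, and 010000001001 = 1024 + 8 + 1 = 1033 ✓



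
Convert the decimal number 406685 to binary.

Using repeated division by 2:
406685 ÷ 2 = 203342 remainder 1
203342 ÷ 2 = 101671 remainder 0
101671 ÷ 2 = 50835 remainder 1
50835 ÷ 2 = 25417 remainder 1
25417 ÷ 2 = 12708 remainder 1
12708 ÷ 2 = 6354 remainder 0
6354 ÷ 2 = 3177 remainder 0
3177 ÷ 2 = 1588 remainder 1
1588 ÷ 2 = 794 remainder 0
794 ÷ 2 = 397 remainder 0
397 ÷ 2 = 198 remainder 1
198 ÷ 2 = 99 remainder 0
99 ÷ 2 = 49 remainder 1
49 ÷ 2 = 24 remainder 1
24 ÷ 2 = 12 remainder 0
12 ÷ 2 = 6 remainder 0
6 ÷ 2 = 3 remainder 0
3 ÷ 2 = 1 remainder 1
1 ÷ 2 = 0 remainder 1
Reading remainders bottom to top: 1100011010010011101



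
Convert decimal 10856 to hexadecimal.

Using repeated division by 16 (digits 10–15 are A–F):
10856 ÷ 16 = 678 remainder 8
678 ÷ 16 = 42 remainder 6
42 ÷ 16 = 2 remainder 10 (A)
2 ÷ 16 = 0 remainder 2
Reading remainders bottom to top: 2A68



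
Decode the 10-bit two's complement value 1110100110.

Binary: 1110100110
Sign bit: 1 (negative)
Invert: 0001011001
Add 1:  0001011010
Magnitude: 0001011010 = 64 + 16 + 8 + 2 = 90
Value: -90



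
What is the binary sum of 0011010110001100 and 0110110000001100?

Add column by column from the right: bit + bit + carry-in; write the sum mod 2, carry 1 when the sum is 2 or 3.
carry:  1111100000011000
        0011010110001100
+       0110110000001100
------------------------
       01010000110011000
(the carry out of the leftmost column, 0, becomes the leading bit)
Decimal check:
  0011010110001100 = 8192 + 4096 + 1024 + 256 + 128 + 8 + 4 = 13708
  0110110000001100 = 16384 + 8192 + 2048 + 1024 + 8 + 4 = 27660
  13708 + 27660 = 41368, and 01010000110011000 = 32768 + 8192 + 256 + 128 + 16 + 8 = 41368 ✓



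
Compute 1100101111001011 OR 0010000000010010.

OR: 1 when either bit is 1
  1100101111001011
| 0010000000010010
------------------
  1110101111011011
Decimal: 52171 | 8210 = 60379



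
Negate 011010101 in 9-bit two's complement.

Original: 011010101
Step 1 - Invert all bits: 100101010
Step 2 - Add 1: 100101011
Verification: 011010101 + 100101011 = 1000000000; discarding the end carry (carry out of the top bit) leaves the 9-bit value 000000000, as required for x + (-x)



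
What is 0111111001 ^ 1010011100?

XOR: 1 when bits differ
  0111111001
^ 1010011100
------------
  1101100101
Decimal: 505 ^ 668 = 869



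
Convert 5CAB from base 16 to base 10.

Expand by place value (powers of 16):
Digit values: C = 12, A = 10, B = 11
5CAB = 5 × 16^3 + 12 × 16^2 + 10 × 16^1 + 11 × 16^0
= 5 × 4096 + 12 × 256 + 10 × 16 + 11 × 1
= 20480 + 3072 + 160 + 11
= 23723



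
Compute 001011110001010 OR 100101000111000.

OR: 1 when either bit is 1
  001011110001010
| 100101000111000
-----------------
  101111110111010
Decimal: 6026 | 19000 = 24506



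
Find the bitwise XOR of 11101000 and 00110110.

XOR: 1 when bits differ
  11101000
^ 00110110
----------
  11011110
Decimal: 232 ^ 54 = 222



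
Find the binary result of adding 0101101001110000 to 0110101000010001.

Add column by column from the right: bit + bit + carry-in; write the sum mod 2, carry 1 when the sum is 2 or 3.
carry:  1111010011100000
        0101101001110000
+       0110101000010001
------------------------
       01100010010000001
(the carry out of the leftmost column, 0, becomes the leading bit)
Decimal check:
  0101101001110000 = 16384 + 4096 + 2048 + 512 + 64 + 32 + 16 = 23152
  0110101000010001 = 16384 + 8192 + 2048 + 512 + 16 + 1 = 27153
  23152 + 27153 = 50305, and 01100010010000001 = 32768 + 16384 + 1024 + 128 + 1 = 50305 ✓



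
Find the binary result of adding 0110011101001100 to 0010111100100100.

Add column by column from the right: bit + bit + carry-in; write the sum mod 2, carry 1 when the sum is 2 or 3.
carry:  1101111000011000
        0110011101001100
+       0010111100100100
------------------------
       01001011001110000
(the carry out of the leftmost column, 0, becomes the leading bit)
Decimal check:
  0110011101001100 = 16384 + 8192 + 1024 + 512 + 256 + 64 + 8 + 4 = 26444
  0010111100100100 = 8192 + 2048 + 1024 + 512 + 256 + 32 + 4 = 12068
  26444 + 12068 = 38512, and 01001011001110000 = 32768 + 4096 + 1024 + 512 + 64 + 32 + 16 = 38512 ✓



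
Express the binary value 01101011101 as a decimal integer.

Sum of powers of 2 for each 1-bit:
2^0 + 2^2 + 2^3 + 2^4 + 2^6 + 2^8 + 2^9
= 1 + 4 + 8 + 16 + 64 + 256 + 512
= 861



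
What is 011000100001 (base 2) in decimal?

Sum of powers of 2 for each 1-bit:
2^0 + 2^5 + 2^9 + 2^10
= 1 + 32 + 512 + 1024
= 1569



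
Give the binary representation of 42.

Using repeated division by 2:
42 ÷ 2 = 21 remainder 0
21 ÷ 2 = 10 remainder 1
10 ÷ 2 = 5 remainder 0
5 ÷ 2 = 2 remainder 1
2 ÷ 2 = 1 remainder 0
1 ÷ 2 = 0 remainder 1
Reading remainders bottom to top: 101010



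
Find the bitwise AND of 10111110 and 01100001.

AND: 1 only when both bits are 1
  10111110
& 01100001
----------
  00100000
Decimal: 190 & 97 = 32



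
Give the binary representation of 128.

Using repeated division by 2:
128 ÷ 2 = 64 remainder 0
64 ÷ 2 = 32 remainder 0
32 ÷ 2 = 16 remainder 0
16 ÷ 2 = 8 remainder 0
8 ÷ 2 = 4 remainder 0
4 ÷ 2 = 2 remainder 0
2 ÷ 2 = 1 remainder 0
1 ÷ 2 = 0 remainder 1
Reading remainders bottom to top: 10000000



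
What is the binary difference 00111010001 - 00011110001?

Method 1 - Direct subtraction (column by column from the right: bit − bit − borrow-in; if negative, add 2 and borrow 1 from the next column):
borrow: 00111000000
        00111010001
-       00011110001
-------------------
        00011100000

Method 2 - Add two's complement:
Two's complement of 00011110001: invert → 11100001110, add 1 → 11100001111
  00111010001
+ 11100001111
-------------
 100011100000  (end carry out of the top bit = 1)
Discarding the end carry: 00011100000
Decimal check:
  00111010001 = 256 + 128 + 64 + 16 + 1 = 465
  00011110001 = 128 + 64 + 32 + 16 + 1 = 241
  465 - 241 = 224, and 00011100000 = 128 + 64 + 32 = 224 ✓



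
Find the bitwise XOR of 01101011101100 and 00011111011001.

XOR: 1 when bits differ
  01101011101100
^ 00011111011001
----------------
  01110100110101
Decimal: 6892 ^ 2009 = 7477



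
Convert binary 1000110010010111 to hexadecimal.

Group into 4-bit nibbles from right:
  1000 = 8
  1100 = C
  1001 = 9
  0111 = 7
Result: 8C97



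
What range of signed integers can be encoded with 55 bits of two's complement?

For 55-bit two's complement:
Minimum: -2^54 = -18014398509481984
Maximum: 2^54 - 1 = 18014398509481983



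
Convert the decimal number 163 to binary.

Using repeated division by 2:
163 ÷ 2 = 81 remainder 1
81 ÷ 2 = 40 remainder 1
40 ÷ 2 = 20 remainder 0
20 ÷ 2 = 10 remainder 0
10 ÷ 2 = 5 remainder 0
5 ÷ 2 = 2 remainder 1
2 ÷ 2 = 1 remainder 0
1 ÷ 2 = 0 remainder 1
Reading remainders bottom to top: 10100011



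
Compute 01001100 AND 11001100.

AND: 1 only when both bits are 1
  01001100
& 11001100
----------
  01001100
Decimal: 76 & 204 = 76



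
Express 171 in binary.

Using repeated division by 2:
171 ÷ 2 = 85 remainder 1
85 ÷ 2 = 42 remainder 1
42 ÷ 2 = 21 remainder 0
21 ÷ 2 = 10 remainder 1
10 ÷ 2 = 5 remainder 0
5 ÷ 2 = 2 remainder 1
2 ÷ 2 = 1 remainder 0
1 ÷ 2 = 0 remainder 1
Reading remainders bottom to top: 10101011



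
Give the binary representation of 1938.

Using repeated division by 2:
1938 ÷ 2 = 969 remainder 0
969 ÷ 2 = 484 remainder 1
484 ÷ 2 = 242 remainder 0
242 ÷ 2 = 121 remainder 0
121 ÷ 2 = 60 remainder 1
60 ÷ 2 = 30 remainder 0
30 ÷ 2 = 15 remainder 0
15 ÷ 2 = 7 remainder 1
7 ÷ 2 = 3 remainder 1
3 ÷ 2 = 1 remainder 1
1 ÷ 2 = 0 remainder 1
Reading remainders bottom to top: 11110010010



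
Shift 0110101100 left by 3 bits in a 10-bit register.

Original: 0110101100 (decimal 428)
Shift left by 3 positions
Append 3 zeros on the right and drop the 3 high bits that overflow the 10-bit width
Result: 0101100000 (decimal 352)
Equivalent: 428 << 3 = 428 × 2^3 = 3424, truncated to 10 bits = 352



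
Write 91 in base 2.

Using repeated division by 2:
91 ÷ 2 = 45 remainder 1
45 ÷ 2 = 22 remainder 1
22 ÷ 2 = 11 remainder 0
11 ÷ 2 = 5 remainder 1
5 ÷ 2 = 2 remainder 1
2 ÷ 2 = 1 remainder 0
1 ÷ 2 = 0 remainder 1
Reading remainders bottom to top: 1011011



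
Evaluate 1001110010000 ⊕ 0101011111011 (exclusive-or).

XOR: 1 when bits differ
  1001110010000
^ 0101011111011
---------------
  1100101101011
Decimal: 5008 ^ 2811 = 6507



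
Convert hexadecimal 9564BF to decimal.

Expand by place value (powers of 16):
Digit values: B = 11, F = 15
9564BF = 9 × 16^5 + 5 × 16^4 + 6 × 16^3 + 4 × 16^2 + 11 × 16^1 + 15 × 16^0
= 9 × 1048576 + 5 × 65536 + 6 × 4096 + 4 × 256 + 11 × 16 + 15 × 1
= 9437184 + 327680 + 24576 + 1024 + 176 + 15
= 9790655



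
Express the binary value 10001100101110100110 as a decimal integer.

Sum of powers of 2 for each 1-bit:
2^1 + 2^2 + 2^5 + 2^7 + 2^8 + 2^9 + 2^11 + 2^14 + 2^15 + 2^19
= 2 + 4 + 32 + 128 + 256 + 512 + 2048 + 16384 + 32768 + 524288
= 576422



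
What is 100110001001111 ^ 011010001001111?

XOR: 1 when bits differ
  100110001001111
^ 011010001001111
-----------------
  111100000000000
Decimal: 19535 ^ 13391 = 30720



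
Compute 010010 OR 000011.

OR: 1 when either bit is 1
  010010
| 000011
--------
  010011
Decimal: 18 | 3 = 19



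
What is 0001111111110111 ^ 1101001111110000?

XOR: 1 when bits differ
  0001111111110111
^ 1101001111110000
------------------
  1100110000000111
Decimal: 8183 ^ 54256 = 52231



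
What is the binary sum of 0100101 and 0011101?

Add column by column from the right: bit + bit + carry-in; write the sum mod 2, carry 1 when the sum is 2 or 3.
carry:  1111010
        0100101
+       0011101
---------------
       01000010
(the carry out of the leftmost column, 0, becomes the leading bit)
Decimal check:
  0100101 = 32 + 4 + 1 = 37
  0011101 = 16 + 8 + 4 + 1 = 29
  37 + 29 = 66, and 01000010 = 64 + 2 = 66 ✓



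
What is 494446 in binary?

Using repeated division by 2:
494446 ÷ 2 = 247223 remainder 0
247223 ÷ 2 = 123611 remainder 1
123611 ÷ 2 = 61805 remainder 1
61805 ÷ 2 = 30902 remainder 1
30902 ÷ 2 = 15451 remainder 0
15451 ÷ 2 = 7725 remainder 1
7725 ÷ 2 = 3862 remainder 1
3862 ÷ 2 = 1931 remainder 0
1931 ÷ 2 = 965 remainder 1
965 ÷ 2 = 482 remainder 1
482 ÷ 2 = 241 remainder 0
241 ÷ 2 = 120 remainder 1
120 ÷ 2 = 60 remainder 0
60 ÷ 2 = 30 remainder 0
30 ÷ 2 = 15 remainder 0
15 ÷ 2 = 7 remainder 1
7 ÷ 2 = 3 remainder 1
3 ÷ 2 = 1 remainder 1
1 ÷ 2 = 0 remainder 1
Reading remainders bottom to top: 1111000101101101110



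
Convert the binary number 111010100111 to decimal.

Sum of powers of 2 for each 1-bit:
2^0 + 2^1 + 2^2 + 2^5 + 2^7 + 2^9 + 2^10 + 2^11
= 1 + 2 + 4 + 32 + 128 + 512 + 1024 + 2048
= 3751



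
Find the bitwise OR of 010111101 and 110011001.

OR: 1 when either bit is 1
  010111101
| 110011001
-----------
  110111101
Decimal: 189 | 409 = 445



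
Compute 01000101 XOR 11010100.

XOR: 1 when bits differ
  01000101
^ 11010100
----------
  10010001
Decimal: 69 ^ 212 = 145



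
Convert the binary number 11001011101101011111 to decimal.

Sum of powers of 2 for each 1-bit:
2^0 + 2^1 + 2^2 + 2^3 + 2^4 + 2^6 + 2^8 + 2^9 + 2^11 + 2^12 + 2^13 + 2^15 + 2^18 + 2^19
= 1 + 2 + 4 + 8 + 16 + 64 + 256 + 512 + 2048 + 4096 + 8192 + 32768 + 262144 + 524288
= 834399



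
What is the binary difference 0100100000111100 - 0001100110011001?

Method 1 - Direct subtraction (column by column from the right: bit − bit − borrow-in; if negative, add 2 and borrow 1 from the next column):
borrow: 0111111100000110
        0100100000111100
-       0001100110011001
------------------------
        0010111010100011

Method 2 - Add two's complement:
Two's complement of 0001100110011001: invert → 1110011001100110, add 1 → 1110011001100111
  0100100000111100
+ 1110011001100111
------------------
 10010111010100011  (end carry out of the top bit = 1)
Discarding the end carry: 0010111010100011
Decimal check:
  0100100000111100 = 16384 + 2048 + 32 + 16 + 8 + 4 = 18492
  0001100110011001 = 4096 + 2048 + 256 + 128 + 16 + 8 + 1 = 6553
  18492 - 6553 = 11939, and 0010111010100011 = 8192 + 2048 + 1024 + 512 + 128 + 32 + 2 + 1 = 11939 ✓



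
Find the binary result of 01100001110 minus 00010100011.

Method 1 - Direct subtraction (column by column from the right: bit − bit − borrow-in; if negative, add 2 and borrow 1 from the next column):
borrow: 00111000110
        01100001110
-       00010100011
-------------------
        01001101011

Method 2 - Add two's complement:
Two's complement of 00010100011: invert → 11101011100, add 1 → 11101011101
  01100001110
+ 11101011101
-------------
 101001101011  (end carry out of the top bit = 1)
Discarding the end carry: 01001101011
Decimal check:
  01100001110 = 512 + 256 + 8 + 4 + 2 = 782
  00010100011 = 128 + 32 + 2 + 1 = 163
  782 - 163 = 619, and 01001101011 = 512 + 64 + 32 + 8 + 2 + 1 = 619 ✓



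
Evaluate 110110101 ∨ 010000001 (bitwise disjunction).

OR: 1 when either bit is 1
  110110101
| 010000001
-----------
  110110101
Decimal: 437 | 129 = 437



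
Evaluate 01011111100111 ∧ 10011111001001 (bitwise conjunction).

AND: 1 only when both bits are 1
  01011111100111
& 10011111001001
----------------
  00011111000001
Decimal: 6119 & 10185 = 1985



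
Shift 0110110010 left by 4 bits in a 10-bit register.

Original: 0110110010 (decimal 434)
Shift left by 4 positions
Append 4 zeros on the right and drop the 4 high bits that overflow the 10-bit width
Result: 1100100000 (decimal 800)
Equivalent: 434 << 4 = 434 × 2^4 = 6944, truncated to 10 bits = 800



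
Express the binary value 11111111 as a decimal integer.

Sum of powers of 2 for each 1-bit:
2^0 + 2^1 + 2^2 + 2^3 + 2^4 + 2^5 + 2^6 + 2^7
= 1 + 2 + 4 + 8 + 16 + 32 + 64 + 128
= 255



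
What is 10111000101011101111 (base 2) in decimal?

Sum of powers of 2 for each 1-bit:
2^0 + 2^1 + 2^2 + 2^3 + 2^5 + 2^6 + 2^7 + 2^9 + 2^11 + 2^15 + 2^16 + 2^17 + 2^19
= 1 + 2 + 4 + 8 + 32 + 64 + 128 + 512 + 2048 + 32768 + 65536 + 131072 + 524288
= 756463



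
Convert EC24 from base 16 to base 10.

Expand by place value (powers of 16):
Digit values: E = 14, C = 12
EC24 = 14 × 16^3 + 12 × 16^2 + 2 × 16^1 + 4 × 16^0
= 14 × 4096 + 12 × 256 + 2 × 16 + 4 × 1
= 57344 + 3072 + 32 + 4
= 60452



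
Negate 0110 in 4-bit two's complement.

Original: 0110
Step 1 - Invert all bits: 1001
Step 2 - Add 1: 1010
Verification: 0110 + 1010 = 10000; discarding the end carry (carry out of the top bit) leaves the 4-bit value 0000, as required for x + (-x)



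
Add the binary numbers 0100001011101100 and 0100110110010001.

Add column by column from the right: bit + bit + carry-in; write the sum mod 2, carry 1 when the sum is 2 or 3.
carry:  1001111100000000
        0100001011101100
+       0100110110010001
------------------------
       01001000001111101
(the carry out of the leftmost column, 0, becomes the leading bit)
Decimal check:
  0100001011101100 = 16384 + 512 + 128 + 64 + 32 + 8 + 4 = 17132
  0100110110010001 = 16384 + 2048 + 1024 + 256 + 128 + 16 + 1 = 19857
  17132 + 19857 = 36989, and 01001000001111101 = 32768 + 4096 + 64 + 32 + 16 + 8 + 4 + 1 = 36989 ✓



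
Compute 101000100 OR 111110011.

OR: 1 when either bit is 1
  101000100
| 111110011
-----------
  111110111
Decimal: 324 | 499 = 503



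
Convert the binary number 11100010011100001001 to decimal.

Sum of powers of 2 for each 1-bit:
2^0 + 2^3 + 2^8 + 2^9 + 2^10 + 2^13 + 2^17 + 2^18 + 2^19
= 1 + 8 + 256 + 512 + 1024 + 8192 + 131072 + 262144 + 524288
= 927497



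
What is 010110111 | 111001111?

OR: 1 when either bit is 1
  010110111
| 111001111
-----------
  111111111
Decimal: 183 | 463 = 511



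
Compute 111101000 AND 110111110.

AND: 1 only when both bits are 1
  111101000
& 110111110
-----------
  110101000
Decimal: 488 & 446 = 424



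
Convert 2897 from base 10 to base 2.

Using repeated division by 2:
2897 ÷ 2 = 1448 remainder 1
1448 ÷ 2 = 724 remainder 0
724 ÷ 2 = 362 remainder 0
362 ÷ 2 = 181 remainder 0
181 ÷ 2 = 90 remainder 1
90 ÷ 2 = 45 remainder 0
45 ÷ 2 = 22 remainder 1
22 ÷ 2 = 11 remainder 0
11 ÷ 2 = 5 remainder 1
5 ÷ 2 = 2 remainder 1
2 ÷ 2 = 1 remainder 0
1 ÷ 2 = 0 remainder 1
Reading remainders bottom to top: 101101010001



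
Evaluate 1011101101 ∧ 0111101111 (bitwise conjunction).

AND: 1 only when both bits are 1
  1011101101
& 0111101111
------------
  0011101101
Decimal: 749 & 495 = 237



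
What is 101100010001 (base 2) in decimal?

Sum of powers of 2 for each 1-bit:
2^0 + 2^4 + 2^8 + 2^9 + 2^11
= 1 + 16 + 256 + 512 + 2048
= 2833



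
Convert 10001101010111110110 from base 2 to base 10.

Sum of powers of 2 for each 1-bit:
2^1 + 2^2 + 2^4 + 2^5 + 2^6 + 2^7 + 2^8 + 2^10 + 2^12 + 2^14 + 2^15 + 2^19
= 2 + 4 + 16 + 32 + 64 + 128 + 256 + 1024 + 4096 + 16384 + 32768 + 524288
= 579062

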